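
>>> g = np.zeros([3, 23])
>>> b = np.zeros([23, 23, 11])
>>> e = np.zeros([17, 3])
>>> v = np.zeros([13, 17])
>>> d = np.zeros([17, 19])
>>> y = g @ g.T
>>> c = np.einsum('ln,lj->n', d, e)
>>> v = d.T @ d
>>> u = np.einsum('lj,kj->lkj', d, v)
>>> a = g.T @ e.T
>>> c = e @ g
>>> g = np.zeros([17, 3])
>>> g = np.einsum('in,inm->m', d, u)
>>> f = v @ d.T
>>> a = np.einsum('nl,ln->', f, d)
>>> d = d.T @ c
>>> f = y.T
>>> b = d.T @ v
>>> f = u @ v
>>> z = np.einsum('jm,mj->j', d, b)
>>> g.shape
(19,)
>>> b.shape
(23, 19)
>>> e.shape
(17, 3)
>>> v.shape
(19, 19)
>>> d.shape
(19, 23)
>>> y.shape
(3, 3)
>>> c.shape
(17, 23)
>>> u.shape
(17, 19, 19)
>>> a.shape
()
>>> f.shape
(17, 19, 19)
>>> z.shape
(19,)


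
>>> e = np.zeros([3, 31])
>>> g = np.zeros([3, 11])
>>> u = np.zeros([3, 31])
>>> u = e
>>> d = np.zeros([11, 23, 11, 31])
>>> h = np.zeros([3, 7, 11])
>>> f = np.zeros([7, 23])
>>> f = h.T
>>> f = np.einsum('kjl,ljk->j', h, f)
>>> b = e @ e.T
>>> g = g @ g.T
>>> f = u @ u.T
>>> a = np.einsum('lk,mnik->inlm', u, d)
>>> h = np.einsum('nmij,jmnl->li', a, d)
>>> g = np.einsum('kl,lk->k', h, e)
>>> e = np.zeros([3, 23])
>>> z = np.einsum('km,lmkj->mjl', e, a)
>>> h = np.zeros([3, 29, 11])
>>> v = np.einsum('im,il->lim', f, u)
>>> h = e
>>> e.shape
(3, 23)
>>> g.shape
(31,)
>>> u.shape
(3, 31)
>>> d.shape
(11, 23, 11, 31)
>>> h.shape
(3, 23)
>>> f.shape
(3, 3)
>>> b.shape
(3, 3)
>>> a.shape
(11, 23, 3, 11)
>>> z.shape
(23, 11, 11)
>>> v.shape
(31, 3, 3)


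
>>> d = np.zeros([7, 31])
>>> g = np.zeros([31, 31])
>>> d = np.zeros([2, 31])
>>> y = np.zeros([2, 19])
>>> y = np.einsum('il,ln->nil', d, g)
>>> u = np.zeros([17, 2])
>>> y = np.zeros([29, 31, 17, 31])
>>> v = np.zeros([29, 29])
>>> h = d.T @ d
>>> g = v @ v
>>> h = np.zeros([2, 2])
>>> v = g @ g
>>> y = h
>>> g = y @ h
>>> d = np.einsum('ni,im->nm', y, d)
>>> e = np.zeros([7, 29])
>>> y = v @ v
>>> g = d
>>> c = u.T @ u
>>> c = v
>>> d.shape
(2, 31)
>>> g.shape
(2, 31)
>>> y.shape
(29, 29)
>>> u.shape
(17, 2)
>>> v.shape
(29, 29)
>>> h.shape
(2, 2)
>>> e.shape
(7, 29)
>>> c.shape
(29, 29)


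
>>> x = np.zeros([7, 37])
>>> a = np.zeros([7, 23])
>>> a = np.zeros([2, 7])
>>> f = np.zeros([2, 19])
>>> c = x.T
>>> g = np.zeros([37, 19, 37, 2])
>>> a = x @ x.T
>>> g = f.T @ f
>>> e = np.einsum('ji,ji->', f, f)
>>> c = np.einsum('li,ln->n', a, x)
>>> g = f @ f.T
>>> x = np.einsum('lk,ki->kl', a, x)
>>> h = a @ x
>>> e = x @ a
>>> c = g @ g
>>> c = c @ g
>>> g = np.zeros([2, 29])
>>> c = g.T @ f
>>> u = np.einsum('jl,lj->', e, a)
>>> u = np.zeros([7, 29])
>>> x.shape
(7, 7)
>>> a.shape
(7, 7)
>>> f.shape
(2, 19)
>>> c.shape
(29, 19)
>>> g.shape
(2, 29)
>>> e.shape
(7, 7)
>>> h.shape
(7, 7)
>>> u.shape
(7, 29)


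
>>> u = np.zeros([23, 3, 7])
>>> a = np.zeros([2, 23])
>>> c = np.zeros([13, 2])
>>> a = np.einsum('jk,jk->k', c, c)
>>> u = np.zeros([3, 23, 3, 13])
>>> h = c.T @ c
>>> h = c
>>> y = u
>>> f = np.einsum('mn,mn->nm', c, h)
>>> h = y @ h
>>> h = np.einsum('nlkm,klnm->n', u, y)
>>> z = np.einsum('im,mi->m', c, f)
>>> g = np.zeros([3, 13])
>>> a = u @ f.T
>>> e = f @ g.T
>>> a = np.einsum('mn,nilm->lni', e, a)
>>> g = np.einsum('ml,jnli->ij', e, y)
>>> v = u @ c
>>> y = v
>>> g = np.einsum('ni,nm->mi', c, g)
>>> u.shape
(3, 23, 3, 13)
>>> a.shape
(3, 3, 23)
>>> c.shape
(13, 2)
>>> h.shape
(3,)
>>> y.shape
(3, 23, 3, 2)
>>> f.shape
(2, 13)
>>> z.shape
(2,)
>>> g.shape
(3, 2)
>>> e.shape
(2, 3)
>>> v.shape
(3, 23, 3, 2)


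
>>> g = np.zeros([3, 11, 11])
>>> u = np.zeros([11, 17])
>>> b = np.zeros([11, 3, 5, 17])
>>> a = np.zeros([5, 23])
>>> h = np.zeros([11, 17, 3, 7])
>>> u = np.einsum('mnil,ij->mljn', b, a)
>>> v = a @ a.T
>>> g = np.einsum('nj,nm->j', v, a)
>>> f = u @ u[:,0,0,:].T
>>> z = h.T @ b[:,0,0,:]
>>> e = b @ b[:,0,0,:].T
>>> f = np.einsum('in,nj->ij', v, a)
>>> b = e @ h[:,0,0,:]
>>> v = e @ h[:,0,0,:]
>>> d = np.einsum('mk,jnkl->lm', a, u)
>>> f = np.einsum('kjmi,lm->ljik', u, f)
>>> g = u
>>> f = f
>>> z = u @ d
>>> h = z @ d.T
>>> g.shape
(11, 17, 23, 3)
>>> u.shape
(11, 17, 23, 3)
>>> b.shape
(11, 3, 5, 7)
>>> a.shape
(5, 23)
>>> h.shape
(11, 17, 23, 3)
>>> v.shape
(11, 3, 5, 7)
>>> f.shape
(5, 17, 3, 11)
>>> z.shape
(11, 17, 23, 5)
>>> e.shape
(11, 3, 5, 11)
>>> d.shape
(3, 5)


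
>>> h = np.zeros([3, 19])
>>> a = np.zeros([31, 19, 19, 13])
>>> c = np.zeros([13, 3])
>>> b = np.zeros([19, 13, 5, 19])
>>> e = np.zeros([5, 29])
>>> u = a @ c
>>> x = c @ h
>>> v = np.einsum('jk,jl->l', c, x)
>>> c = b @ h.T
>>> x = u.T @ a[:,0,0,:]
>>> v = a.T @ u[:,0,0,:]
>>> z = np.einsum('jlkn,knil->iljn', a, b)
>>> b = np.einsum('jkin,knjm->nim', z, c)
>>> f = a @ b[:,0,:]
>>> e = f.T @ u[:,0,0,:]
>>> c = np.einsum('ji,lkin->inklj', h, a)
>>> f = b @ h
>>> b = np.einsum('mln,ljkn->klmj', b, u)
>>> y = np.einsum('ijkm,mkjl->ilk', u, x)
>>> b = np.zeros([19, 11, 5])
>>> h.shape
(3, 19)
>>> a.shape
(31, 19, 19, 13)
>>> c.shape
(19, 13, 19, 31, 3)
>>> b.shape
(19, 11, 5)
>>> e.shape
(3, 19, 19, 3)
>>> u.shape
(31, 19, 19, 3)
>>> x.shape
(3, 19, 19, 13)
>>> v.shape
(13, 19, 19, 3)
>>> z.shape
(5, 19, 31, 13)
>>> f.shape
(13, 31, 19)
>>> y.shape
(31, 13, 19)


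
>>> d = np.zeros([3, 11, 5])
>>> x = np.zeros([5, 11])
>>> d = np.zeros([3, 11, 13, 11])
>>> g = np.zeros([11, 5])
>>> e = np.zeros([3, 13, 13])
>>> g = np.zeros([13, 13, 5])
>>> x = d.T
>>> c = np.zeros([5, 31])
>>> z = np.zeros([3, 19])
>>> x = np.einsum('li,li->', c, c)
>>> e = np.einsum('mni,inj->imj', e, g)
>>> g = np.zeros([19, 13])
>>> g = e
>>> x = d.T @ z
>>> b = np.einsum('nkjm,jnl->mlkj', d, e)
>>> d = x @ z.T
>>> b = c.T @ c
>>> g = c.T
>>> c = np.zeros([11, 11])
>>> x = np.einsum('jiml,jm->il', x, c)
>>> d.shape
(11, 13, 11, 3)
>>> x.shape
(13, 19)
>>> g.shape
(31, 5)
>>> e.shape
(13, 3, 5)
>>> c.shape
(11, 11)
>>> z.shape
(3, 19)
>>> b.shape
(31, 31)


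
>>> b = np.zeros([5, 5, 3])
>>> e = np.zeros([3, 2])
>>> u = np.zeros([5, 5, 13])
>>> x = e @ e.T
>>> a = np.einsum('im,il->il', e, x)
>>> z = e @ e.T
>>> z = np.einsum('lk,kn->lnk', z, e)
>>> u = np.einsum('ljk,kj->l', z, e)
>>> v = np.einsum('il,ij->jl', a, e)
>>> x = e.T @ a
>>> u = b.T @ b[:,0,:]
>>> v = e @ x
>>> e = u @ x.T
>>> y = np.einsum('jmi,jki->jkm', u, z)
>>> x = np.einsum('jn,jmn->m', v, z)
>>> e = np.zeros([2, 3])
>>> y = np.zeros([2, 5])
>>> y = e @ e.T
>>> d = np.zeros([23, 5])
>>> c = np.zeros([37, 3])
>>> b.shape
(5, 5, 3)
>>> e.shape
(2, 3)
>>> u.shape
(3, 5, 3)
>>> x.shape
(2,)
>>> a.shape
(3, 3)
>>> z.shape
(3, 2, 3)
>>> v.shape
(3, 3)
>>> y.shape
(2, 2)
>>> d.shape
(23, 5)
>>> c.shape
(37, 3)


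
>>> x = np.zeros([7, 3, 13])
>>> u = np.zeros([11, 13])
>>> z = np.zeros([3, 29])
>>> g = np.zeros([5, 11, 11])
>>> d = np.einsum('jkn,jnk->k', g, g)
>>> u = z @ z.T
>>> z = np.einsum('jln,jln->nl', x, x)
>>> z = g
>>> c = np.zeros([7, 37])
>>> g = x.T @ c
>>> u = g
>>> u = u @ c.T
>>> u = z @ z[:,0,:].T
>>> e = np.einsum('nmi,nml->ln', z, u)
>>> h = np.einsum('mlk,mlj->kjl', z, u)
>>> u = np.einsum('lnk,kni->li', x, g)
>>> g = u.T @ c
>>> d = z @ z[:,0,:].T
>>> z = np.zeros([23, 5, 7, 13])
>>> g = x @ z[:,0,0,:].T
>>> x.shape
(7, 3, 13)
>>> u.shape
(7, 37)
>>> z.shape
(23, 5, 7, 13)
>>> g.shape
(7, 3, 23)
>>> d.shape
(5, 11, 5)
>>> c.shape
(7, 37)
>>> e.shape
(5, 5)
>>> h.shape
(11, 5, 11)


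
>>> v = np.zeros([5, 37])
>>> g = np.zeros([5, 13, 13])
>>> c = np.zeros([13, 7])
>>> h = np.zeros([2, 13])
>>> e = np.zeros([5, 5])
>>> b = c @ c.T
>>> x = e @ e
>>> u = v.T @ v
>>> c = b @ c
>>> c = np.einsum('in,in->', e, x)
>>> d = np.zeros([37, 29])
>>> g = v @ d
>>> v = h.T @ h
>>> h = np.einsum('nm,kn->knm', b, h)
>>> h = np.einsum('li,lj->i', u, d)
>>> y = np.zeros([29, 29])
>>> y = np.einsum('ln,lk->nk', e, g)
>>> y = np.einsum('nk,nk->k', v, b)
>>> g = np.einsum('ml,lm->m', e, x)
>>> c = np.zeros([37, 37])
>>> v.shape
(13, 13)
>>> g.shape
(5,)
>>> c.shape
(37, 37)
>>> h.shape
(37,)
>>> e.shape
(5, 5)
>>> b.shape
(13, 13)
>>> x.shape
(5, 5)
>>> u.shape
(37, 37)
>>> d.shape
(37, 29)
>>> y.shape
(13,)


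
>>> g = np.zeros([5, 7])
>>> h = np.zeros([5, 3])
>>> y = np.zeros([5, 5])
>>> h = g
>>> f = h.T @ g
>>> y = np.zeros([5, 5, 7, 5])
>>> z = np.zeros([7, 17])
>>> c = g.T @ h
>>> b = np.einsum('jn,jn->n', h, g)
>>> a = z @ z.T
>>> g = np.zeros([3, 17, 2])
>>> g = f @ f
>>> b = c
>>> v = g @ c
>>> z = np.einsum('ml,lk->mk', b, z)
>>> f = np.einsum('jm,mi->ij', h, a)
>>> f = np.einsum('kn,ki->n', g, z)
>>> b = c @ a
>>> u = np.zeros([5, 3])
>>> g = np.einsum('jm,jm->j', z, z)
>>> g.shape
(7,)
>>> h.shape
(5, 7)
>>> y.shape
(5, 5, 7, 5)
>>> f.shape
(7,)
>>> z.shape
(7, 17)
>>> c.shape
(7, 7)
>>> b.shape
(7, 7)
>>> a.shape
(7, 7)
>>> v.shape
(7, 7)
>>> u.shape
(5, 3)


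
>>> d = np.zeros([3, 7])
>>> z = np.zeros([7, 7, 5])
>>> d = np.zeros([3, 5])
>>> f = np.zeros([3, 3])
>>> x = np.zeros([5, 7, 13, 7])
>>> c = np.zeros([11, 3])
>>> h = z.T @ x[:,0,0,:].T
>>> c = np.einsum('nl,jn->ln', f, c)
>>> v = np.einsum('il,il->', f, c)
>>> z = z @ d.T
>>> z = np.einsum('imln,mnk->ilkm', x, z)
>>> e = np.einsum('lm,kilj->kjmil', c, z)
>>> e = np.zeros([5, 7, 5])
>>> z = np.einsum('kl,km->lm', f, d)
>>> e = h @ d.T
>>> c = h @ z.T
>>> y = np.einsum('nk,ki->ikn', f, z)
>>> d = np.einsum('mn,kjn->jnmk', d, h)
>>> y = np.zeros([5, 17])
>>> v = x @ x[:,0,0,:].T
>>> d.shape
(7, 5, 3, 5)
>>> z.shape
(3, 5)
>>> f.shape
(3, 3)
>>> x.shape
(5, 7, 13, 7)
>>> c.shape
(5, 7, 3)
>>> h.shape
(5, 7, 5)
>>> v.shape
(5, 7, 13, 5)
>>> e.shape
(5, 7, 3)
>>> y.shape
(5, 17)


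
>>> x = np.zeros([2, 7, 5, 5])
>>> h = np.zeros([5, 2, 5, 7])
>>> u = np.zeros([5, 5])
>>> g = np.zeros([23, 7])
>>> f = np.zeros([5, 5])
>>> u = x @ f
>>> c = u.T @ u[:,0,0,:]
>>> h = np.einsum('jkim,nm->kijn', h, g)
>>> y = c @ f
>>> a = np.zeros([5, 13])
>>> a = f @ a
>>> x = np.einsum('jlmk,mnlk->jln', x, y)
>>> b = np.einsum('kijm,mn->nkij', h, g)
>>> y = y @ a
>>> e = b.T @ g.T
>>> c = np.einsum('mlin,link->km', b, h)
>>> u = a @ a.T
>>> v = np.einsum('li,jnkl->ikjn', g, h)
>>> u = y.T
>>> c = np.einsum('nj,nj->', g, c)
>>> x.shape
(2, 7, 5)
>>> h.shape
(2, 5, 5, 23)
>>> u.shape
(13, 7, 5, 5)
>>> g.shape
(23, 7)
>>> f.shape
(5, 5)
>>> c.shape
()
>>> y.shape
(5, 5, 7, 13)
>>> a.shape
(5, 13)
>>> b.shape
(7, 2, 5, 5)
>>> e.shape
(5, 5, 2, 23)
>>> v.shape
(7, 5, 2, 5)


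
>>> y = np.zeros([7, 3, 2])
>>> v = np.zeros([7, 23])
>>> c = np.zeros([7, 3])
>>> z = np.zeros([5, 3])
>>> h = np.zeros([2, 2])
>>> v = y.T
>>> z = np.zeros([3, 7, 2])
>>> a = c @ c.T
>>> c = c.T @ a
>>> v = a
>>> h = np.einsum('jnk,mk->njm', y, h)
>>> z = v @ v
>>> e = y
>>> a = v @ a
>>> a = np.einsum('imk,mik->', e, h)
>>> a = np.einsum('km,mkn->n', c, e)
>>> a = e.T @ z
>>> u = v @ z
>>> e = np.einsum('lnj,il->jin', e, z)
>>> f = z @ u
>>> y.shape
(7, 3, 2)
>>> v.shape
(7, 7)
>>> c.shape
(3, 7)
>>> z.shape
(7, 7)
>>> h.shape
(3, 7, 2)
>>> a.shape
(2, 3, 7)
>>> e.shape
(2, 7, 3)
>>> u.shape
(7, 7)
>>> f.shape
(7, 7)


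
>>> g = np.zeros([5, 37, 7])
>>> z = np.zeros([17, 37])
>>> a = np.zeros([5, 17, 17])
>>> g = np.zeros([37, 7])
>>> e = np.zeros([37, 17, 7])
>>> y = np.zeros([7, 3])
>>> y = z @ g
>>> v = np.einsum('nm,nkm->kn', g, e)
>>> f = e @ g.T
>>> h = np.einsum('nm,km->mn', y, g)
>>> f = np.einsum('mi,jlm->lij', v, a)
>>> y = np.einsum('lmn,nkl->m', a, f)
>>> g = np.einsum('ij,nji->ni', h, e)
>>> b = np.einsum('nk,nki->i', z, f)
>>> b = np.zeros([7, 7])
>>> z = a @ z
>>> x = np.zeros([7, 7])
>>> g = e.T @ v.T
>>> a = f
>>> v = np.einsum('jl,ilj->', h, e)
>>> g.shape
(7, 17, 17)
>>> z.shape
(5, 17, 37)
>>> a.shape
(17, 37, 5)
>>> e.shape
(37, 17, 7)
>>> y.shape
(17,)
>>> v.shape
()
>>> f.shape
(17, 37, 5)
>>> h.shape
(7, 17)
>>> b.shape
(7, 7)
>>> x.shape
(7, 7)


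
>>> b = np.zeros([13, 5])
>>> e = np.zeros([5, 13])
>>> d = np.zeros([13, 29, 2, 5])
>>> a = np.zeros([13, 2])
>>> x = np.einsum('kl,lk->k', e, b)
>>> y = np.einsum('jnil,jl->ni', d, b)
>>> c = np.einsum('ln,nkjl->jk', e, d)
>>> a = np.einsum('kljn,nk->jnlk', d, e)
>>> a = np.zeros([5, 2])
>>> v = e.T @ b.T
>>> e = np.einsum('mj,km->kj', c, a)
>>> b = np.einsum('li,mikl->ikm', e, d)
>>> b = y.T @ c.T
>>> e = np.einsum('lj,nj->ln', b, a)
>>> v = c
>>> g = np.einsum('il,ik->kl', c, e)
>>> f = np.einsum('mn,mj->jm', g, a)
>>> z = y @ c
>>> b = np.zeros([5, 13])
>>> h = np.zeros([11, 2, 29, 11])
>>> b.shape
(5, 13)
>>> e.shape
(2, 5)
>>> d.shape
(13, 29, 2, 5)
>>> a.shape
(5, 2)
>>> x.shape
(5,)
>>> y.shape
(29, 2)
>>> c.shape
(2, 29)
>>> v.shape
(2, 29)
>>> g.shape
(5, 29)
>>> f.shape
(2, 5)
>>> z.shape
(29, 29)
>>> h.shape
(11, 2, 29, 11)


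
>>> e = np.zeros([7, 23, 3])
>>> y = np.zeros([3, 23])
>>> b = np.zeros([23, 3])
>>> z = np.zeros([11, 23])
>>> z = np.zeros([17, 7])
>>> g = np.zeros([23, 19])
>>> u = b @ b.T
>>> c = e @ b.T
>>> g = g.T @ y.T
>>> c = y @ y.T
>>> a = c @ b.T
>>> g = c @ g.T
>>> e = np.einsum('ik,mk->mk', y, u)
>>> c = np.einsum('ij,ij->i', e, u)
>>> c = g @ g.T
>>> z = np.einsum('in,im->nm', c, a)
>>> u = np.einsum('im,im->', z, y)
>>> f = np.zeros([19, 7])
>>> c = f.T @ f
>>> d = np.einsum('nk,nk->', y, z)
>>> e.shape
(23, 23)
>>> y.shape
(3, 23)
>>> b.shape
(23, 3)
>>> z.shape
(3, 23)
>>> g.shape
(3, 19)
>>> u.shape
()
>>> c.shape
(7, 7)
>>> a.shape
(3, 23)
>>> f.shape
(19, 7)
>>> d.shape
()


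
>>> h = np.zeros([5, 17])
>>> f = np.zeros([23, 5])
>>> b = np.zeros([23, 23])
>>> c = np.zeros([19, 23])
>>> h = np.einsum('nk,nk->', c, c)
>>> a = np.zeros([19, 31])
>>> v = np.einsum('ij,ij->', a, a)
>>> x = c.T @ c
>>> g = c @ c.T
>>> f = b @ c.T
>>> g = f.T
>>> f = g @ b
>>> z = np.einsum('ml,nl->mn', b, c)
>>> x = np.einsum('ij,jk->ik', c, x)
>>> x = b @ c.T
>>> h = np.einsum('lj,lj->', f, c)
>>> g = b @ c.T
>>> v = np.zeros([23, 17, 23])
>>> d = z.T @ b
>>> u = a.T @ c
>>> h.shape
()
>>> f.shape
(19, 23)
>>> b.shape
(23, 23)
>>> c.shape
(19, 23)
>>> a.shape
(19, 31)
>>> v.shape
(23, 17, 23)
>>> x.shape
(23, 19)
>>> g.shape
(23, 19)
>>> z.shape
(23, 19)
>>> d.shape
(19, 23)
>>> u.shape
(31, 23)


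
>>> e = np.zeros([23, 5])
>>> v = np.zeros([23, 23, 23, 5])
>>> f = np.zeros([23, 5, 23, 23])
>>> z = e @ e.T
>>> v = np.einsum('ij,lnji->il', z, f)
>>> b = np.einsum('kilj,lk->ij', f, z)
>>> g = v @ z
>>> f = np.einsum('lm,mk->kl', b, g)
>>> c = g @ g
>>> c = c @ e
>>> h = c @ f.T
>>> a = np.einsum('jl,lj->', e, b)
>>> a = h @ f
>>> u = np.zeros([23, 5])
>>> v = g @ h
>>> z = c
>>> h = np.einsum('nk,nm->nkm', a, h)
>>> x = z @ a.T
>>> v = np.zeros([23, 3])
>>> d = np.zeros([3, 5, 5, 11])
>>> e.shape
(23, 5)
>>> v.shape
(23, 3)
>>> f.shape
(23, 5)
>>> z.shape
(23, 5)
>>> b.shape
(5, 23)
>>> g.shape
(23, 23)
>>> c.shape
(23, 5)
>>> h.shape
(23, 5, 23)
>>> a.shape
(23, 5)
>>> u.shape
(23, 5)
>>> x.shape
(23, 23)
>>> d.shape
(3, 5, 5, 11)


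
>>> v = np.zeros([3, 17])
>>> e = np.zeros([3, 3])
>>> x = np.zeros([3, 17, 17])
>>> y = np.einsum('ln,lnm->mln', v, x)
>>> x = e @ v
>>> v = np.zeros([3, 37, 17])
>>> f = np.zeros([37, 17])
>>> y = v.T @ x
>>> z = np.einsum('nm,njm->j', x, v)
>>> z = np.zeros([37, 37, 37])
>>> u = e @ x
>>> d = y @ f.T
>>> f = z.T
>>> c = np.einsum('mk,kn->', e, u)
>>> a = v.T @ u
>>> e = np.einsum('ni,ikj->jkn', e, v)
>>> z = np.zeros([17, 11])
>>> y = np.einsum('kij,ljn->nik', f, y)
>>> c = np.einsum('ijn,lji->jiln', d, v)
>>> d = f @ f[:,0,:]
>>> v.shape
(3, 37, 17)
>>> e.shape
(17, 37, 3)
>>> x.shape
(3, 17)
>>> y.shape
(17, 37, 37)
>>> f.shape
(37, 37, 37)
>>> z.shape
(17, 11)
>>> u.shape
(3, 17)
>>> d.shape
(37, 37, 37)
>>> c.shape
(37, 17, 3, 37)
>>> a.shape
(17, 37, 17)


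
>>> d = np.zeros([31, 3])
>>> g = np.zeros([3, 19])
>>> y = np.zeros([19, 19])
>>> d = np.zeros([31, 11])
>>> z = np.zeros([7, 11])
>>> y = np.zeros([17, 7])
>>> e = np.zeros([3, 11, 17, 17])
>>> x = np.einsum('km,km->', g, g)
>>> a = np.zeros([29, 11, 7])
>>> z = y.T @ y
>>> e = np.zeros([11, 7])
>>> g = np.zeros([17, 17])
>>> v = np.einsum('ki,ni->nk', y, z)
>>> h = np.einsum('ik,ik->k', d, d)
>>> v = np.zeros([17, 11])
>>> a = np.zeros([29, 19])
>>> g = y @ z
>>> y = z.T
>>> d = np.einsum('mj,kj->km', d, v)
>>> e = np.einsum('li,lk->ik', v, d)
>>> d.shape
(17, 31)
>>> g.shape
(17, 7)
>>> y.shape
(7, 7)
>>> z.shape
(7, 7)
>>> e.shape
(11, 31)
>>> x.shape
()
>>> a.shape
(29, 19)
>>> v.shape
(17, 11)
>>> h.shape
(11,)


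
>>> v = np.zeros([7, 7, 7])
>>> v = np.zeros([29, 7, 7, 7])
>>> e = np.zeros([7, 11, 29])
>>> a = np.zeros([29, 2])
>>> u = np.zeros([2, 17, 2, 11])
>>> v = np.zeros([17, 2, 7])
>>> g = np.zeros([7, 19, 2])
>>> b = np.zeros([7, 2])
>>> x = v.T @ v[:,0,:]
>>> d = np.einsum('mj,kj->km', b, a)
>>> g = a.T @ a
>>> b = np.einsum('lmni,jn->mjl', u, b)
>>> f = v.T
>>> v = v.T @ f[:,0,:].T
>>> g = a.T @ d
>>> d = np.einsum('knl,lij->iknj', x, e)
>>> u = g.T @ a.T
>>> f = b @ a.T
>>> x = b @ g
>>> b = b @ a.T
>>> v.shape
(7, 2, 7)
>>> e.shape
(7, 11, 29)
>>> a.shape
(29, 2)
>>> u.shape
(7, 29)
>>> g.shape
(2, 7)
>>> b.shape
(17, 7, 29)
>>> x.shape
(17, 7, 7)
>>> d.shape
(11, 7, 2, 29)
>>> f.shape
(17, 7, 29)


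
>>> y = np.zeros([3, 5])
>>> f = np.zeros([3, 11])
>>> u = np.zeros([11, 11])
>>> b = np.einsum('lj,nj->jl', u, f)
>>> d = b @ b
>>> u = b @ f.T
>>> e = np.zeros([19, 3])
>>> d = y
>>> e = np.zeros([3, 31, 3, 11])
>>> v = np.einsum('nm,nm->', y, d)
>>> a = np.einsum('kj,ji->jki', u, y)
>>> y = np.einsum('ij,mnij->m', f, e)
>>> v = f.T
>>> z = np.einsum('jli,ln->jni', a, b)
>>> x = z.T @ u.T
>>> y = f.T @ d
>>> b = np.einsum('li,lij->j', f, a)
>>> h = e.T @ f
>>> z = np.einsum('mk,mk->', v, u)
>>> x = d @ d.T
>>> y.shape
(11, 5)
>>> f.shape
(3, 11)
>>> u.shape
(11, 3)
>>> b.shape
(5,)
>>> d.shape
(3, 5)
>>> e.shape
(3, 31, 3, 11)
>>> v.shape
(11, 3)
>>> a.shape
(3, 11, 5)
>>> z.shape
()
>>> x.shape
(3, 3)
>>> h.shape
(11, 3, 31, 11)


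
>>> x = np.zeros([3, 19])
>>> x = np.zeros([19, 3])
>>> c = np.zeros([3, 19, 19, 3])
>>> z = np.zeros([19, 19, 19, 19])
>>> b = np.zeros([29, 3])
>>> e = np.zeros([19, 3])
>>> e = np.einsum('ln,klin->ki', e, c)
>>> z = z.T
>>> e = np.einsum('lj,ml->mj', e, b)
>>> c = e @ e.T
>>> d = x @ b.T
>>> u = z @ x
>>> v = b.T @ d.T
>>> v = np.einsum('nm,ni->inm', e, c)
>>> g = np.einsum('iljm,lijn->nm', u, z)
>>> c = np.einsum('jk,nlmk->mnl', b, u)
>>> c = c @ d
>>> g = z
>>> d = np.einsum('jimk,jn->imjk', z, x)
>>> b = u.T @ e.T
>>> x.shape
(19, 3)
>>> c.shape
(19, 19, 29)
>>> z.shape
(19, 19, 19, 19)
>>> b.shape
(3, 19, 19, 29)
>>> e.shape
(29, 19)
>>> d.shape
(19, 19, 19, 19)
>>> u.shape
(19, 19, 19, 3)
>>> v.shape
(29, 29, 19)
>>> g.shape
(19, 19, 19, 19)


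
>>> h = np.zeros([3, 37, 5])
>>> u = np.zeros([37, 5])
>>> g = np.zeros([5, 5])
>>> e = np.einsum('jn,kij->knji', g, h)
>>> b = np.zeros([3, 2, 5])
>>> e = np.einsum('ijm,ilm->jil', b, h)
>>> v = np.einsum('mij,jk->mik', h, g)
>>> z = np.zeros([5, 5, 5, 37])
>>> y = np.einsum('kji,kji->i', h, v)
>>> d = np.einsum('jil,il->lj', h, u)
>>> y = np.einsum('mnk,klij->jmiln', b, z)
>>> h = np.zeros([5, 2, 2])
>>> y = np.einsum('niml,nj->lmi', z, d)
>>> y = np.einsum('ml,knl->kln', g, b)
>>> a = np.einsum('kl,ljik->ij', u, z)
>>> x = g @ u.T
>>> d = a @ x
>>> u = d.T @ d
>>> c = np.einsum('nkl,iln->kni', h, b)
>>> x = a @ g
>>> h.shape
(5, 2, 2)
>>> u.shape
(37, 37)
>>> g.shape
(5, 5)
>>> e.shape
(2, 3, 37)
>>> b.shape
(3, 2, 5)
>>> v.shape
(3, 37, 5)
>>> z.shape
(5, 5, 5, 37)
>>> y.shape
(3, 5, 2)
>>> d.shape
(5, 37)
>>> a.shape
(5, 5)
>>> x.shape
(5, 5)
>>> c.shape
(2, 5, 3)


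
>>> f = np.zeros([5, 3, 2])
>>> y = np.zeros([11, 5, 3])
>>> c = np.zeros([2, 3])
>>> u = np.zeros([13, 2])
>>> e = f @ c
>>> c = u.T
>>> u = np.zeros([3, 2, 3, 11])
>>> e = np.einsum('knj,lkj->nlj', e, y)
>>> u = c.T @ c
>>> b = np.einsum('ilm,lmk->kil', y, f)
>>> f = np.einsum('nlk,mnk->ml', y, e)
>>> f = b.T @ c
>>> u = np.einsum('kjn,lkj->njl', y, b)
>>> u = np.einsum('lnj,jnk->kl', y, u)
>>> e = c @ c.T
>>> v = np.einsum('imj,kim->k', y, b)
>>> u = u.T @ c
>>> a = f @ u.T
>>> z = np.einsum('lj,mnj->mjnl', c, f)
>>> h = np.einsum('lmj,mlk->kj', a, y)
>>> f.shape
(5, 11, 13)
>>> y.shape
(11, 5, 3)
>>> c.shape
(2, 13)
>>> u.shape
(11, 13)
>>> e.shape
(2, 2)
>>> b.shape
(2, 11, 5)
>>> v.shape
(2,)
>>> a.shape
(5, 11, 11)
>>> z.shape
(5, 13, 11, 2)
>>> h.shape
(3, 11)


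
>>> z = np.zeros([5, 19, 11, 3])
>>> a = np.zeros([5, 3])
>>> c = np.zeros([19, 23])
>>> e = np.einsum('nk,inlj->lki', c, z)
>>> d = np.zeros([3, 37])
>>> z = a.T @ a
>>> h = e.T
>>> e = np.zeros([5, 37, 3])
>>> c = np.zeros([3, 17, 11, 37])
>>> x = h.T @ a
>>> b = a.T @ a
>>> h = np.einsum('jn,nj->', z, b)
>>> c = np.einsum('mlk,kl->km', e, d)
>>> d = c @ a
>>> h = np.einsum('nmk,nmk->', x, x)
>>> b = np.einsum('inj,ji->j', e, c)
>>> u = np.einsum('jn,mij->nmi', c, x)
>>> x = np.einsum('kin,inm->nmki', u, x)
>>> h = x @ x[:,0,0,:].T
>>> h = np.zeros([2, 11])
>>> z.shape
(3, 3)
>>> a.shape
(5, 3)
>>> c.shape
(3, 5)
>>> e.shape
(5, 37, 3)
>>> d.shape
(3, 3)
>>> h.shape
(2, 11)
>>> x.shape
(23, 3, 5, 11)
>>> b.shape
(3,)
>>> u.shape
(5, 11, 23)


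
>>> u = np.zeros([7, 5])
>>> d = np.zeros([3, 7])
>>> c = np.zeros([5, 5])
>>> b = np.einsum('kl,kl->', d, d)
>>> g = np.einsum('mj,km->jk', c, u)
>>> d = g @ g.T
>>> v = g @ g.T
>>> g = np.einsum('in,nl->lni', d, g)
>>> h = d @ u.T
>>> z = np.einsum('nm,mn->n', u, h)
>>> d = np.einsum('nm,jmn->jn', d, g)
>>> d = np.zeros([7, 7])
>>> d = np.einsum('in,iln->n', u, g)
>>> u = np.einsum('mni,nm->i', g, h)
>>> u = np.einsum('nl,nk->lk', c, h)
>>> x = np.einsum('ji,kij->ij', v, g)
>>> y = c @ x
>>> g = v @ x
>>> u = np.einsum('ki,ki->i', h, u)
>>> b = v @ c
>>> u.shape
(7,)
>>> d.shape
(5,)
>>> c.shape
(5, 5)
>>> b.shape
(5, 5)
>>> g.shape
(5, 5)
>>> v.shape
(5, 5)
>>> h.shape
(5, 7)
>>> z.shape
(7,)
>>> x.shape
(5, 5)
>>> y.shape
(5, 5)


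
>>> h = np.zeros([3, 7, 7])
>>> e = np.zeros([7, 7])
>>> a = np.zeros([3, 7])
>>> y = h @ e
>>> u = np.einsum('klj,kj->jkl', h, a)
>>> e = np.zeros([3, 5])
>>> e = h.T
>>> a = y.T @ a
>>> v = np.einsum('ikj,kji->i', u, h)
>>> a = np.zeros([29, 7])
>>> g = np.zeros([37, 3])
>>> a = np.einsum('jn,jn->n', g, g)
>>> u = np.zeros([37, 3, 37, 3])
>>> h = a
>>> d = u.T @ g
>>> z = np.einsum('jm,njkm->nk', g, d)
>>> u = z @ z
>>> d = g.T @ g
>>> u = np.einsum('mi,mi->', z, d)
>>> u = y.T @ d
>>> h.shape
(3,)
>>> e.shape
(7, 7, 3)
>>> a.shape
(3,)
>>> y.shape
(3, 7, 7)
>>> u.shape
(7, 7, 3)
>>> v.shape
(7,)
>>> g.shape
(37, 3)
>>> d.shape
(3, 3)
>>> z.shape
(3, 3)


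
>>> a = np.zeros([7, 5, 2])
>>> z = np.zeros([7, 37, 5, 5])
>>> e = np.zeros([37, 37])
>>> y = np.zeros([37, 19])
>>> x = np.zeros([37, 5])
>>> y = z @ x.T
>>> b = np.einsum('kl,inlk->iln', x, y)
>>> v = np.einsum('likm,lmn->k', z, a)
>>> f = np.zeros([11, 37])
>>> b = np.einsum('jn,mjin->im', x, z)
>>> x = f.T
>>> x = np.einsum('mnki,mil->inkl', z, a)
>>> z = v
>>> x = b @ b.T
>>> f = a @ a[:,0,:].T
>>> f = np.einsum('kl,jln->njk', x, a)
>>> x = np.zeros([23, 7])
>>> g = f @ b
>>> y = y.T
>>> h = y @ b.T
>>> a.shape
(7, 5, 2)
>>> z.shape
(5,)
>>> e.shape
(37, 37)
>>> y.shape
(37, 5, 37, 7)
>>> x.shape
(23, 7)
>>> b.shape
(5, 7)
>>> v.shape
(5,)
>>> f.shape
(2, 7, 5)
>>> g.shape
(2, 7, 7)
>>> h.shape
(37, 5, 37, 5)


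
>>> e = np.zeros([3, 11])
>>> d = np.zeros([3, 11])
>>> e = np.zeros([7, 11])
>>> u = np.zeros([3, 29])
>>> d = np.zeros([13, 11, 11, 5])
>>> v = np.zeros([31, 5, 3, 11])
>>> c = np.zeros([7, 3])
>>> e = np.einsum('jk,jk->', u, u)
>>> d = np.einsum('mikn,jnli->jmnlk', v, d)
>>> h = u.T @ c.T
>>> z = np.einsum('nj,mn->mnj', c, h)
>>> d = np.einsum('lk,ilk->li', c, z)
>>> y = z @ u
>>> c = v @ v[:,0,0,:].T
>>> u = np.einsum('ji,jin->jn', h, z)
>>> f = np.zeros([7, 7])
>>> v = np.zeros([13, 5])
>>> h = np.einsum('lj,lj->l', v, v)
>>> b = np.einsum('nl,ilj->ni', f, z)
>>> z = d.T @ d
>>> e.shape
()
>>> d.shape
(7, 29)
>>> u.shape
(29, 3)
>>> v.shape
(13, 5)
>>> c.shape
(31, 5, 3, 31)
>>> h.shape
(13,)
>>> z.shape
(29, 29)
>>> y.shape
(29, 7, 29)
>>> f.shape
(7, 7)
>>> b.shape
(7, 29)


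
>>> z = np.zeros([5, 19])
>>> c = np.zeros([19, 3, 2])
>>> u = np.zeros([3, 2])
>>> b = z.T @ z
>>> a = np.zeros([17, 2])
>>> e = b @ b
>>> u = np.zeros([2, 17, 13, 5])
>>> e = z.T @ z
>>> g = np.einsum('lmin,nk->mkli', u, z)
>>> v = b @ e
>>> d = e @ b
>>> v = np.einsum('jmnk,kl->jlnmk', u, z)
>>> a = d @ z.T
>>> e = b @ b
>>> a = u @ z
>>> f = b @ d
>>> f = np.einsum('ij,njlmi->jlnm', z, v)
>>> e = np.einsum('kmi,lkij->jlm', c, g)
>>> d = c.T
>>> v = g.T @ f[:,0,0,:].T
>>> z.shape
(5, 19)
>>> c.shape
(19, 3, 2)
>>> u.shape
(2, 17, 13, 5)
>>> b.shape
(19, 19)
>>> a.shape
(2, 17, 13, 19)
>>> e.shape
(13, 17, 3)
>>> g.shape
(17, 19, 2, 13)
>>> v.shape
(13, 2, 19, 19)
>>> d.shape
(2, 3, 19)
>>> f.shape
(19, 13, 2, 17)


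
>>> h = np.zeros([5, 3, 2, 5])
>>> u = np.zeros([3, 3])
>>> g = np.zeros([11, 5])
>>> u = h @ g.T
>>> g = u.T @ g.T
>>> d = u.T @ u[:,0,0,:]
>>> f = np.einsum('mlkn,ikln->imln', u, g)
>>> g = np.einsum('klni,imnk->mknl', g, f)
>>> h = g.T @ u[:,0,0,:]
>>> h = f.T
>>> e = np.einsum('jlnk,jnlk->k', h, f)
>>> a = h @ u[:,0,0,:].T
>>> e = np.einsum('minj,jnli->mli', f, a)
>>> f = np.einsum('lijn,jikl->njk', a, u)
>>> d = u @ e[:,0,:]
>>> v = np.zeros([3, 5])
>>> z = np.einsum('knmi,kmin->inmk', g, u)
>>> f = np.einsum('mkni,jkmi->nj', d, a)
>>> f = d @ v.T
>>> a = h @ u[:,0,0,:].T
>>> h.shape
(11, 3, 5, 11)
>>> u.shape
(5, 3, 2, 11)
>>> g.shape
(5, 11, 3, 2)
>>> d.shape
(5, 3, 2, 5)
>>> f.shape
(5, 3, 2, 3)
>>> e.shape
(11, 5, 5)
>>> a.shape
(11, 3, 5, 5)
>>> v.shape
(3, 5)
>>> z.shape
(2, 11, 3, 5)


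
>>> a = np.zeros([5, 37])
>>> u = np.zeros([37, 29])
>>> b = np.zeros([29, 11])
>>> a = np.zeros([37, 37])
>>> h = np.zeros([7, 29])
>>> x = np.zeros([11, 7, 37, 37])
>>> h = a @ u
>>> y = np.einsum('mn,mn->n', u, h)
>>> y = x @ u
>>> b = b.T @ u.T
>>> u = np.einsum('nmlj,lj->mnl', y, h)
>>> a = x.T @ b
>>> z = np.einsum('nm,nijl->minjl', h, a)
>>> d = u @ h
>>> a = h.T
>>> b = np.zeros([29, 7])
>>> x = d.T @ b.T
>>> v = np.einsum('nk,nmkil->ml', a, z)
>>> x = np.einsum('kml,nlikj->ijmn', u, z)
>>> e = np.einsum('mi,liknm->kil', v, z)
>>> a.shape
(29, 37)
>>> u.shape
(7, 11, 37)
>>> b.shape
(29, 7)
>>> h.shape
(37, 29)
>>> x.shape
(37, 37, 11, 29)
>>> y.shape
(11, 7, 37, 29)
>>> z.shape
(29, 37, 37, 7, 37)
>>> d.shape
(7, 11, 29)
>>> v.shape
(37, 37)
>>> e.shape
(37, 37, 29)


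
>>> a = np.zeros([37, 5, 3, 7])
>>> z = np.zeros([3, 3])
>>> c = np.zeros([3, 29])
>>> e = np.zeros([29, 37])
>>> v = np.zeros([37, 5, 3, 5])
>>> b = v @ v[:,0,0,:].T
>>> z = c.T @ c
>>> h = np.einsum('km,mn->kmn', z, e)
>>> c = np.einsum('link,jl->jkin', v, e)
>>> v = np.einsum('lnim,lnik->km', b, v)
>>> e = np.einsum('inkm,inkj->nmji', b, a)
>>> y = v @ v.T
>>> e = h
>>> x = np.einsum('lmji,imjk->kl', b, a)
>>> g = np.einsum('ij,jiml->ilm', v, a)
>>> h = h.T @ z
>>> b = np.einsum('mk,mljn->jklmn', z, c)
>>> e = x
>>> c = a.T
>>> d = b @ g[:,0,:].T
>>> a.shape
(37, 5, 3, 7)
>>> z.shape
(29, 29)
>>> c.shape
(7, 3, 5, 37)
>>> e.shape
(7, 37)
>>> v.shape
(5, 37)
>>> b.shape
(5, 29, 5, 29, 3)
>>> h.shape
(37, 29, 29)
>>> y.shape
(5, 5)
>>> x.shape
(7, 37)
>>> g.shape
(5, 7, 3)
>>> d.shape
(5, 29, 5, 29, 5)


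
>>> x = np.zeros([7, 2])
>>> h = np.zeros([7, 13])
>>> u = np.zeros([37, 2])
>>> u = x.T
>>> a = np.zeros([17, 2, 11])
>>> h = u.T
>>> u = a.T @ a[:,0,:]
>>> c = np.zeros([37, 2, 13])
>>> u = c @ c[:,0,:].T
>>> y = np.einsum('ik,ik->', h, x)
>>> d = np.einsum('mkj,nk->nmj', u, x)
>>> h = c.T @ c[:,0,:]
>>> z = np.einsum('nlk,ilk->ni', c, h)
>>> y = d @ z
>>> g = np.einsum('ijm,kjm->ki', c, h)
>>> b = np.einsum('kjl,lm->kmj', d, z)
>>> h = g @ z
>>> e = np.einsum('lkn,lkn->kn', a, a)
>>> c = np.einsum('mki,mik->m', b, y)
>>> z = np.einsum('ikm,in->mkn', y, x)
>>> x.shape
(7, 2)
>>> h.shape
(13, 13)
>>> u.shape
(37, 2, 37)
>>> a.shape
(17, 2, 11)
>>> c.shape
(7,)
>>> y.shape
(7, 37, 13)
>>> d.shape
(7, 37, 37)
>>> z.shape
(13, 37, 2)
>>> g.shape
(13, 37)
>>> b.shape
(7, 13, 37)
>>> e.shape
(2, 11)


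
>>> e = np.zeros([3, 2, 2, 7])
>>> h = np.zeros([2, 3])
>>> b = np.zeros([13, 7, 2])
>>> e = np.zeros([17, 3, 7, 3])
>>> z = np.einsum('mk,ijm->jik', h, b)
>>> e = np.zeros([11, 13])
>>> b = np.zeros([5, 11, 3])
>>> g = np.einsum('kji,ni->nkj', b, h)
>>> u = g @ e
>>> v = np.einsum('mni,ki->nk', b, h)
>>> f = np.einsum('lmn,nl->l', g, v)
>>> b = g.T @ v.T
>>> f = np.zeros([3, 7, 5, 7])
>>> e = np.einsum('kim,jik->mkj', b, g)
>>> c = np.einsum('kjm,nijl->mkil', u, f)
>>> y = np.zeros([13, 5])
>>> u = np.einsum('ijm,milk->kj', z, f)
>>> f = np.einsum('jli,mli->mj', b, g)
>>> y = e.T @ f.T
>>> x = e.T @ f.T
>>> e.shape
(11, 11, 2)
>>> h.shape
(2, 3)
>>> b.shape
(11, 5, 11)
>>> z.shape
(7, 13, 3)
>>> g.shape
(2, 5, 11)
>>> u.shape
(7, 13)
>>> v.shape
(11, 2)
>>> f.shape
(2, 11)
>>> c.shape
(13, 2, 7, 7)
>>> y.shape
(2, 11, 2)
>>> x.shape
(2, 11, 2)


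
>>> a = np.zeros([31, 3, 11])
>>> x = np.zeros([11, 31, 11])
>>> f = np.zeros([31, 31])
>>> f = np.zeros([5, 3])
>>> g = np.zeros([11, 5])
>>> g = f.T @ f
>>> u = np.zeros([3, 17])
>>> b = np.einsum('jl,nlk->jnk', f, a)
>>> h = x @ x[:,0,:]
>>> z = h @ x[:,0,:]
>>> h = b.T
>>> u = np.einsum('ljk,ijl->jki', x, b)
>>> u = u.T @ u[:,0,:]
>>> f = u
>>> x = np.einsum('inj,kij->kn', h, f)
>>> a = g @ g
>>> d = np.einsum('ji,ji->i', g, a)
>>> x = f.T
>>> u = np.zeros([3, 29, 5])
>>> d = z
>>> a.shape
(3, 3)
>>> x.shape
(5, 11, 5)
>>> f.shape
(5, 11, 5)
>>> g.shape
(3, 3)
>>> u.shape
(3, 29, 5)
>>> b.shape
(5, 31, 11)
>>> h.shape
(11, 31, 5)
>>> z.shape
(11, 31, 11)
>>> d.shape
(11, 31, 11)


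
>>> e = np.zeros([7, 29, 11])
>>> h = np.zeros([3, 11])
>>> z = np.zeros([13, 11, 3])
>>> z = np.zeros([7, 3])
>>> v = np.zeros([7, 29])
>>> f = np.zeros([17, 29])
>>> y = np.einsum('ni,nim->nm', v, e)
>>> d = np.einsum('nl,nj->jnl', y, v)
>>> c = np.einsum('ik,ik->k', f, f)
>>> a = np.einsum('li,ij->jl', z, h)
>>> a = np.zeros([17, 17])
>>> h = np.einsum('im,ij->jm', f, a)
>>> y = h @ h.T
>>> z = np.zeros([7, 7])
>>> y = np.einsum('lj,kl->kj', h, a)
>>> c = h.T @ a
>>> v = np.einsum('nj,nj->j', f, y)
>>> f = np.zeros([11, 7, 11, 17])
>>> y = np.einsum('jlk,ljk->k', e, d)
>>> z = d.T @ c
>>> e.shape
(7, 29, 11)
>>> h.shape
(17, 29)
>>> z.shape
(11, 7, 17)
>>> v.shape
(29,)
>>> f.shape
(11, 7, 11, 17)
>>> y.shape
(11,)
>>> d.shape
(29, 7, 11)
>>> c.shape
(29, 17)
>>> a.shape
(17, 17)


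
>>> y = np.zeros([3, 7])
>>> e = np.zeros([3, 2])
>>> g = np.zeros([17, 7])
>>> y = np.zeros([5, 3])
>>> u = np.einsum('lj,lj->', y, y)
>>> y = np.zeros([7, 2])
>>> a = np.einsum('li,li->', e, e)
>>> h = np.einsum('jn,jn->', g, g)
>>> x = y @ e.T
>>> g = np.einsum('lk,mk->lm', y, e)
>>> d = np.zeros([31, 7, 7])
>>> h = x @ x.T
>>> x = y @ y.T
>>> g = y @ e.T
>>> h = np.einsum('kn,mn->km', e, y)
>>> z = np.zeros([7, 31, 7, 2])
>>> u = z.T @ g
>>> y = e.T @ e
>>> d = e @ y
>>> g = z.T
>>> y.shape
(2, 2)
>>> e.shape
(3, 2)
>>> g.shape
(2, 7, 31, 7)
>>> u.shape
(2, 7, 31, 3)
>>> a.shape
()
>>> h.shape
(3, 7)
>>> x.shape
(7, 7)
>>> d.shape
(3, 2)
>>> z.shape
(7, 31, 7, 2)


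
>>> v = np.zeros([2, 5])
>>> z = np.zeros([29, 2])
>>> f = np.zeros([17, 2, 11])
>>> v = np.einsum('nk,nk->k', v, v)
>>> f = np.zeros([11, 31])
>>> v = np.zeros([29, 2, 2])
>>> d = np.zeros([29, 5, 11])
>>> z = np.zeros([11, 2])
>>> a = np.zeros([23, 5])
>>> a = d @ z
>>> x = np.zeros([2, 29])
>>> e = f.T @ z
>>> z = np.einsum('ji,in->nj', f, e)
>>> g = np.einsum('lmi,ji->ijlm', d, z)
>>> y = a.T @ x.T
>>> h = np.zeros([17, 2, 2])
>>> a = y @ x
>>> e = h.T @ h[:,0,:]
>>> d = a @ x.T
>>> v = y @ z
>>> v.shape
(2, 5, 11)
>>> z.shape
(2, 11)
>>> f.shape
(11, 31)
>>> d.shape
(2, 5, 2)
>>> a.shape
(2, 5, 29)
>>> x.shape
(2, 29)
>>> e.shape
(2, 2, 2)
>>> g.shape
(11, 2, 29, 5)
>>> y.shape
(2, 5, 2)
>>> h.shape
(17, 2, 2)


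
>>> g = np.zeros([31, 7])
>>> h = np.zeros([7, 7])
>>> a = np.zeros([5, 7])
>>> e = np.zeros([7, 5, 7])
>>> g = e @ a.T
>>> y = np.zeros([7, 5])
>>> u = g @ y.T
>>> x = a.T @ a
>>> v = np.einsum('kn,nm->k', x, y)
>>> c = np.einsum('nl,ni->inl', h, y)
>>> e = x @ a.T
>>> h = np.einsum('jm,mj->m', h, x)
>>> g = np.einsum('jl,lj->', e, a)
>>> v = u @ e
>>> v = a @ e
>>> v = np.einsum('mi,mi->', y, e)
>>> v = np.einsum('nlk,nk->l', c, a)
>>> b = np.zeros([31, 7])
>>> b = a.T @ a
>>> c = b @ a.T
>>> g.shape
()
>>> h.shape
(7,)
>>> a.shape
(5, 7)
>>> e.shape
(7, 5)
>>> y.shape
(7, 5)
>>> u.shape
(7, 5, 7)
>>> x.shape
(7, 7)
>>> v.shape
(7,)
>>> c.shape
(7, 5)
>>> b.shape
(7, 7)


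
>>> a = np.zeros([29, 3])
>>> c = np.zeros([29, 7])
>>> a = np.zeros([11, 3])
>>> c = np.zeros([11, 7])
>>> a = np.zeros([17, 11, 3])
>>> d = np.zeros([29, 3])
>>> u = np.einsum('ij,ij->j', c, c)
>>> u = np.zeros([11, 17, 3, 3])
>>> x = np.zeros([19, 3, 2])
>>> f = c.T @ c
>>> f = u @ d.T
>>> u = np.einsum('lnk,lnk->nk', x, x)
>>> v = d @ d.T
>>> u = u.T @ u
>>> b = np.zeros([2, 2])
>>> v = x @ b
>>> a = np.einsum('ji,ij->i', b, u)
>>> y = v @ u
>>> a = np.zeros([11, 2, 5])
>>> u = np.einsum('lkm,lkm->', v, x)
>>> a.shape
(11, 2, 5)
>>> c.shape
(11, 7)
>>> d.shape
(29, 3)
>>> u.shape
()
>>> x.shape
(19, 3, 2)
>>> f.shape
(11, 17, 3, 29)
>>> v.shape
(19, 3, 2)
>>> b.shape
(2, 2)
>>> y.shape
(19, 3, 2)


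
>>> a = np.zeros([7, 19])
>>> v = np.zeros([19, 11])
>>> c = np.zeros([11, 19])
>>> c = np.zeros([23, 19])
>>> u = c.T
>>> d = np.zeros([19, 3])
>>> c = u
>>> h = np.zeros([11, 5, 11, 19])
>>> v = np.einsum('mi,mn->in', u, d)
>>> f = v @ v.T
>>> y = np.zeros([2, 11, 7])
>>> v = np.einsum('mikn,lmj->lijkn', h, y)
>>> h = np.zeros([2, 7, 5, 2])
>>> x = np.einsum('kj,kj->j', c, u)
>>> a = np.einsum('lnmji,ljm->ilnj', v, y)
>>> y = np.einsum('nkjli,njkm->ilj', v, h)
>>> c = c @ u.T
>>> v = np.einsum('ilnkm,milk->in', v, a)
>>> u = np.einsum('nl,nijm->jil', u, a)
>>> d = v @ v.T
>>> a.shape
(19, 2, 5, 11)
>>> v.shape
(2, 7)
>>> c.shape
(19, 19)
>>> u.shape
(5, 2, 23)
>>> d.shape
(2, 2)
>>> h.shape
(2, 7, 5, 2)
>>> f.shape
(23, 23)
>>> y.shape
(19, 11, 7)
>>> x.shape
(23,)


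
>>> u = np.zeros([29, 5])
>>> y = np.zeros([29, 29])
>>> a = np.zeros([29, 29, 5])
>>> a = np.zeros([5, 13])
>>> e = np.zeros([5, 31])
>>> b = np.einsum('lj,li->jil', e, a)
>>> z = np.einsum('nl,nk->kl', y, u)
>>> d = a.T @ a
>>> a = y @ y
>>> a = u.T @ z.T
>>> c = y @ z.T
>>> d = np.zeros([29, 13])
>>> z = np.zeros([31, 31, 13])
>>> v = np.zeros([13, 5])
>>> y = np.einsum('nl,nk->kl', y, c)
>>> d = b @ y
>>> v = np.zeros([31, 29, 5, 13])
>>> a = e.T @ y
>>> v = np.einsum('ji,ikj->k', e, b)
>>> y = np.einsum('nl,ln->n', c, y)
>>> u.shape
(29, 5)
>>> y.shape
(29,)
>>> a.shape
(31, 29)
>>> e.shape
(5, 31)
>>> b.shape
(31, 13, 5)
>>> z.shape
(31, 31, 13)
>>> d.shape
(31, 13, 29)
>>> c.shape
(29, 5)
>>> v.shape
(13,)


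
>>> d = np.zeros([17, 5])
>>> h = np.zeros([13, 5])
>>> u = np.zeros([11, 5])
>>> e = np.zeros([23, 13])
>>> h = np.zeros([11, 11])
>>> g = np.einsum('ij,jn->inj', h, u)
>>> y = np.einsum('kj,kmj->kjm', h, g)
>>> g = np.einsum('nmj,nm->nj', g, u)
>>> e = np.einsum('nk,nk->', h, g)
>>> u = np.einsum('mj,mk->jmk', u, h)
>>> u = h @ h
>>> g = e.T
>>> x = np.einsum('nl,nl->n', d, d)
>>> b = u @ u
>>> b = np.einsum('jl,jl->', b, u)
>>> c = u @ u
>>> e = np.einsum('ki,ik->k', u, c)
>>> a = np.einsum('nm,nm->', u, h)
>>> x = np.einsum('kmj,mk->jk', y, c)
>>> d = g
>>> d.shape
()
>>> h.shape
(11, 11)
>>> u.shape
(11, 11)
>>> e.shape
(11,)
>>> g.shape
()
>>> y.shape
(11, 11, 5)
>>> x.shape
(5, 11)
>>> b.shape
()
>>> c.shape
(11, 11)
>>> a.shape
()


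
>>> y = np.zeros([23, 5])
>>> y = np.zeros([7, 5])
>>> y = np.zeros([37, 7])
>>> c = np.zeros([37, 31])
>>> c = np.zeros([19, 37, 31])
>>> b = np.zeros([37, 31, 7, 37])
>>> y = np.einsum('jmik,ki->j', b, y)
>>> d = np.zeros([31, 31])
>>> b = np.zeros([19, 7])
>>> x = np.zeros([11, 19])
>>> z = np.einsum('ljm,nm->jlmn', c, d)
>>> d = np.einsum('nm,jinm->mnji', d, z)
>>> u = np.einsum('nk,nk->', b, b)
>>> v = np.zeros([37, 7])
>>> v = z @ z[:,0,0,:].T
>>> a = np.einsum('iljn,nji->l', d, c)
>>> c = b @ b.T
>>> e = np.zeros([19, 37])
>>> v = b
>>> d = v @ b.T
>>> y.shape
(37,)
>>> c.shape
(19, 19)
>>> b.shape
(19, 7)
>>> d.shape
(19, 19)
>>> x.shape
(11, 19)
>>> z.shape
(37, 19, 31, 31)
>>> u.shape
()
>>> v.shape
(19, 7)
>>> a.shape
(31,)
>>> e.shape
(19, 37)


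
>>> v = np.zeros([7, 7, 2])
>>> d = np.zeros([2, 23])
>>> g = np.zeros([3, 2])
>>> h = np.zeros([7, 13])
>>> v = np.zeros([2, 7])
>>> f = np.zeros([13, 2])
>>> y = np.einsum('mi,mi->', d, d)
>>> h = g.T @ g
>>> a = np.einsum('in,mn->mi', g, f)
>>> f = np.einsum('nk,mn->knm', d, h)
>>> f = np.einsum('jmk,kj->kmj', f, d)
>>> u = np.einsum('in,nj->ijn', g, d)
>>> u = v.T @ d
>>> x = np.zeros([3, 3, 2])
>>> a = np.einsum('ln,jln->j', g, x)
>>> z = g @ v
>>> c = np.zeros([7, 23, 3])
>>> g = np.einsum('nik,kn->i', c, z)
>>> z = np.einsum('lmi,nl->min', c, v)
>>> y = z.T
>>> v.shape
(2, 7)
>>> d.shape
(2, 23)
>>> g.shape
(23,)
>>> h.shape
(2, 2)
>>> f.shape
(2, 2, 23)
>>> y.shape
(2, 3, 23)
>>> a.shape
(3,)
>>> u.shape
(7, 23)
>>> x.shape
(3, 3, 2)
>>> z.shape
(23, 3, 2)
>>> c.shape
(7, 23, 3)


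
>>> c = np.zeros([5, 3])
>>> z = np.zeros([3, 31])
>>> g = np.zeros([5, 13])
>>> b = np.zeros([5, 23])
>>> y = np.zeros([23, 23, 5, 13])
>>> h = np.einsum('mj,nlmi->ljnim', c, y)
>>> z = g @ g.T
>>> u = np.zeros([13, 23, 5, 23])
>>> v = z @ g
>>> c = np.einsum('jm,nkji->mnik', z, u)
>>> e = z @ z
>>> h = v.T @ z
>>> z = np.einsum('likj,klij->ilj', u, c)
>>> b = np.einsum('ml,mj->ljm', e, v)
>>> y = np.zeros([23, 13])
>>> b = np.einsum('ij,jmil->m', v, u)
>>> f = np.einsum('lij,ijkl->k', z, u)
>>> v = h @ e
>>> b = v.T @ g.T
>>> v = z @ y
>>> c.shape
(5, 13, 23, 23)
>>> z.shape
(23, 13, 23)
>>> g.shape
(5, 13)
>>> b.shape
(5, 5)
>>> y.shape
(23, 13)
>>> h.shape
(13, 5)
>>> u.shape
(13, 23, 5, 23)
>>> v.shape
(23, 13, 13)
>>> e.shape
(5, 5)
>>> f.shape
(5,)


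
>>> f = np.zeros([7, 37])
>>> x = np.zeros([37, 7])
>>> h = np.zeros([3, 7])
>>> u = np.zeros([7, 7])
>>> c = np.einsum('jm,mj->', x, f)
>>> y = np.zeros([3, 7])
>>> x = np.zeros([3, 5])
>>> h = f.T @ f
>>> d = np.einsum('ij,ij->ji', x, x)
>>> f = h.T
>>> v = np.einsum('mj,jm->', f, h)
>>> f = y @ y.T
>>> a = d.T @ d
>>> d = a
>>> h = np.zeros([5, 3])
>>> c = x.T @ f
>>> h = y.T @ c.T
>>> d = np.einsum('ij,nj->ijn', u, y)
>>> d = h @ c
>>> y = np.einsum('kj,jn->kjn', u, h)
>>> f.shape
(3, 3)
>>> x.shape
(3, 5)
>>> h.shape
(7, 5)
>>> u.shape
(7, 7)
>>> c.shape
(5, 3)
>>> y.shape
(7, 7, 5)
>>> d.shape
(7, 3)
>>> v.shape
()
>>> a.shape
(3, 3)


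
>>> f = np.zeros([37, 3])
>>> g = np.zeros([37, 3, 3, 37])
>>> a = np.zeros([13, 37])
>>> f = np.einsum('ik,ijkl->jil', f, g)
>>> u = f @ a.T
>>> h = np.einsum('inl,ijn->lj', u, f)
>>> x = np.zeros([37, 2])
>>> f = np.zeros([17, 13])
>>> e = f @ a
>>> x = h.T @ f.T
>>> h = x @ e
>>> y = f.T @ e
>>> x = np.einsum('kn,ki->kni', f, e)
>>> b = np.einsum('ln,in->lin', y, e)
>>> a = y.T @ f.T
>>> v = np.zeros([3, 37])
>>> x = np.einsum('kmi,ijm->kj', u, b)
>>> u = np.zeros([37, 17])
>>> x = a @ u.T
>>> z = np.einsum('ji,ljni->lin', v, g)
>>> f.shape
(17, 13)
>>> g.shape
(37, 3, 3, 37)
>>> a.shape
(37, 17)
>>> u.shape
(37, 17)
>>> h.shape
(37, 37)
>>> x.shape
(37, 37)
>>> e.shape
(17, 37)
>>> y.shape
(13, 37)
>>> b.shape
(13, 17, 37)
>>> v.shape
(3, 37)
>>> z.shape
(37, 37, 3)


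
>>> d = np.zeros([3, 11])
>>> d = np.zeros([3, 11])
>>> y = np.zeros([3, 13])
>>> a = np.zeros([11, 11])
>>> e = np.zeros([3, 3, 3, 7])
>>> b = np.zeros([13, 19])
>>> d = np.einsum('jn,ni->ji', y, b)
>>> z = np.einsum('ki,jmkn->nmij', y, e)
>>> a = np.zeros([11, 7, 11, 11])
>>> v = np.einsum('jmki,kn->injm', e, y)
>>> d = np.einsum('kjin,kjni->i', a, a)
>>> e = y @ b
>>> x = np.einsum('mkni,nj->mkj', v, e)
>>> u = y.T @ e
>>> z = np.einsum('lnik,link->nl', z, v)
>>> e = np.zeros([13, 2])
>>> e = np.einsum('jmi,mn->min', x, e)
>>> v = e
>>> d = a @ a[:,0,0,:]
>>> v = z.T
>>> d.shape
(11, 7, 11, 11)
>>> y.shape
(3, 13)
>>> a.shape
(11, 7, 11, 11)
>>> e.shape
(13, 19, 2)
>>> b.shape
(13, 19)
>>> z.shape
(3, 7)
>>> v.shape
(7, 3)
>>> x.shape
(7, 13, 19)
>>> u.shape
(13, 19)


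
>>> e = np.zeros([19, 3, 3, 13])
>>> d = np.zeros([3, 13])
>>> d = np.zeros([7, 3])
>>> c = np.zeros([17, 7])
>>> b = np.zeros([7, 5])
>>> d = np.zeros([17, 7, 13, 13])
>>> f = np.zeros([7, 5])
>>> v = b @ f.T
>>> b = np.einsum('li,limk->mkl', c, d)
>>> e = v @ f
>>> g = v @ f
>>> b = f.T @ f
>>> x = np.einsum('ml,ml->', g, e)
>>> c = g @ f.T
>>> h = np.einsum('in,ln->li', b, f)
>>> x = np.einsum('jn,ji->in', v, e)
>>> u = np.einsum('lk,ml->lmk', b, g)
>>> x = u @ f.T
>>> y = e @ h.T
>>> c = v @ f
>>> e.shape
(7, 5)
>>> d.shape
(17, 7, 13, 13)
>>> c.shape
(7, 5)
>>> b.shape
(5, 5)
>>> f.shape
(7, 5)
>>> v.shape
(7, 7)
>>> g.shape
(7, 5)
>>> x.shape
(5, 7, 7)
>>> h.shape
(7, 5)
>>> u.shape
(5, 7, 5)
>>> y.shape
(7, 7)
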